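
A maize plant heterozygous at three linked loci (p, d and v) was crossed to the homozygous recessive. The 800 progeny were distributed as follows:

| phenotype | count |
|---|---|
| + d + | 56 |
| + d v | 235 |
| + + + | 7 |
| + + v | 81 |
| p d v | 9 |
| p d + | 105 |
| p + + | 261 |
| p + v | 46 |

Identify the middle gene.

p

The two most frequent reciprocal classes, + d v and p + +, are the parental types, so the F1 was + d v / p + +.
The two rarest classes, p d v and + + +, are the double crossovers. Comparing them with the parentals, only the p allele has switched, so p is the middle locus and the order is d – p – v.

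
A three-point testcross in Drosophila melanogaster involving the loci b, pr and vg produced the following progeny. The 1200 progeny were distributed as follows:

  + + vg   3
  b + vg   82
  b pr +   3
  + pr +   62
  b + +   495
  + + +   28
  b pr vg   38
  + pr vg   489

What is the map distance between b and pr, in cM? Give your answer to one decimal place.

6.0 cM

The two most frequent reciprocal classes, + pr vg and b + +, are the parental types, so the F1 was + pr vg / b + +.
The two rarest classes, + + vg and b pr +, are the double crossovers. Comparing them with the parentals, only the pr allele has switched, so pr is the middle locus and the order is b – pr – vg.
Crossovers in the b–pr interval produce the single-crossover classes b pr vg and + + + (38 + 28 = 66) plus the double crossovers (6).
RF(b–pr) = (66 + 6) / 1200 = 72/1200 = 0.0600 → 6.0 cM.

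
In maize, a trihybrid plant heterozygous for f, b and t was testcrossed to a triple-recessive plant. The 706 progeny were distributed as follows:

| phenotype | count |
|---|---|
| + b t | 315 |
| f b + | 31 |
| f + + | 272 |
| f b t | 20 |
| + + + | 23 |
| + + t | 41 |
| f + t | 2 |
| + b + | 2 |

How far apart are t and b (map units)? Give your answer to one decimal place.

The two most frequent reciprocal classes, f + + and + b t, are the parental types, so the F1 was f + + / + b t.
The two rarest classes, f + t and + b +, are the double crossovers. Comparing them with the parentals, only the t allele has switched, so t is the middle locus and the order is f – t – b.
Crossovers in the t–b interval produce the single-crossover classes f b + and + + t (31 + 41 = 72) plus the double crossovers (4).
RF(t–b) = (72 + 4) / 706 = 76/706 = 0.1076 → 10.8 map units.

10.8 map units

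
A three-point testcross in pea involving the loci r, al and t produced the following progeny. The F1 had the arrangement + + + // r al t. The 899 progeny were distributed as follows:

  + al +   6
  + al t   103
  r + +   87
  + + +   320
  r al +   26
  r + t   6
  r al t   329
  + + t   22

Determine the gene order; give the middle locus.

The two rarest classes, + al + and r + t, are the double crossovers. Comparing them with the parentals, only the al allele has switched, so al is the middle locus and the order is t – al – r.

al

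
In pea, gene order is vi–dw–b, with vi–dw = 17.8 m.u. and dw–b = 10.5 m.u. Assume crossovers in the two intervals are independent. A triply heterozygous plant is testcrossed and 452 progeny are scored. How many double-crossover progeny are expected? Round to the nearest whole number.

Map distances give recombination frequencies of 0.178 and 0.105 for the two intervals.
With no interference, expected double-crossover frequency = 0.178 × 0.105 = 0.01869.
Expected number = 0.01869 × 452 = 8.45 ≈ 8.

8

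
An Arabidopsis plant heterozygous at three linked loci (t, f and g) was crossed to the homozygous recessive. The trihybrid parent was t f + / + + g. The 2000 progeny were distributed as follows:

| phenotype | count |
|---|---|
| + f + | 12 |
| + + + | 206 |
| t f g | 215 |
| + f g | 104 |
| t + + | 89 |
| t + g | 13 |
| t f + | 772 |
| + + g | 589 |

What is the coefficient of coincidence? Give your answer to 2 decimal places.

0.51

The two rarest classes, + f + and t + g, are the double crossovers. Comparing them with the parentals, only the t allele has switched, so t is the middle locus and the order is g – t – f.
g–t: (421 + 25)/2000 = 0.2230; t–f: (193 + 25)/2000 = 0.1090.
Expected DCO frequency = 0.2230 × 0.1090 ≈ 0.02431; observed = 25/2000 ≈ 0.01250.
Coefficient of coincidence = 0.01250/0.02431 ≈ 0.51.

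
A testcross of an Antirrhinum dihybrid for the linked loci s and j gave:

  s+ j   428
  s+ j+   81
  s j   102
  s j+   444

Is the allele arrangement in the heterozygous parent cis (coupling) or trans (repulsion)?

The two most frequent classes are s+ j (428) and s j+ (444); these are the parental (non-recombinant) types.
So the F1 carried s+ j on one chromosome and s j+ on the other — the recessive alleles are on opposite chromosomes (trans / repulsion).

trans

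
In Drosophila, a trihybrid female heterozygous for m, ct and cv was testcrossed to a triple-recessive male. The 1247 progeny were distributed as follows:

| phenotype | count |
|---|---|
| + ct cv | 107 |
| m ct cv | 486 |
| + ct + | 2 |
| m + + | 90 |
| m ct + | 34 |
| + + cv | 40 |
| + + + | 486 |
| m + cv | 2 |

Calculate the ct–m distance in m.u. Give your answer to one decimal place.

16.1 m.u.

The two most frequent reciprocal classes, + + + and m ct cv, are the parental types, so the F1 was + + + / m ct cv.
The two rarest classes, + ct + and m + cv, are the double crossovers. Comparing them with the parentals, only the ct allele has switched, so ct is the middle locus and the order is cv – ct – m.
Crossovers in the ct–m interval produce the single-crossover classes m + + and + ct cv (90 + 107 = 197) plus the double crossovers (4).
RF(ct–m) = (197 + 4) / 1247 = 201/1247 = 0.1612 → 16.1 m.u.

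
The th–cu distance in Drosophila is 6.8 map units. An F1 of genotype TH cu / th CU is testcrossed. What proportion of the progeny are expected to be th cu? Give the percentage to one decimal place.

3.4%

A map distance of 6.8 map units corresponds to a recombination frequency of 0.068.
The F1 is TH cu / th CU, so th cu is a recombinant gamete class with expected frequency r/2 = 0.068/2 = 0.0340.
That is 0.0340 = 3.4% of the progeny.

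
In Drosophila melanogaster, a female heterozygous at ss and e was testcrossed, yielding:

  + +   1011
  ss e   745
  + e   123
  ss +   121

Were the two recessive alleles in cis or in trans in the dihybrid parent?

cis

The two most frequent classes are + + (1011) and ss e (745); these are the parental (non-recombinant) types.
So the F1 carried + + on one chromosome and ss e on the other — the recessive alleles are on the same chromosome (cis / coupling).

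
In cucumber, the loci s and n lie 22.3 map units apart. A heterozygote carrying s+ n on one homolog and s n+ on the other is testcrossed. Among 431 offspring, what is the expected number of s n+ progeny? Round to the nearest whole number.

A map distance of 22.3 map units corresponds to a recombination frequency of 0.223.
The F1 is s+ n / s n+, so s n+ is a parental gamete class with expected frequency (1 − r)/2 = 0.777/2 = 0.3885.
Expected number = 0.3885 × 431 = 167.44 ≈ 167.

167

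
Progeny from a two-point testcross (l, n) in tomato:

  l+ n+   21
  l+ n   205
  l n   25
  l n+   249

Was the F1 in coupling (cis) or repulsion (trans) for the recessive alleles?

trans

The two most frequent classes are l+ n (205) and l n+ (249); these are the parental (non-recombinant) types.
So the F1 carried l+ n on one chromosome and l n+ on the other — the recessive alleles are on opposite chromosomes (trans / repulsion).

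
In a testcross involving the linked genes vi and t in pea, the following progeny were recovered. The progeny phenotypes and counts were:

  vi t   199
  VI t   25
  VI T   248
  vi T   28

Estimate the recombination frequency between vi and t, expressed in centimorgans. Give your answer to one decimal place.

10.6 centimorgans

The two most frequent classes, VI T (248) and vi t (199), are the parental types, so the F1 was VI T / vi t.
The recombinant classes are VI t and vi T: 25 + 28 = 53.
Recombination frequency = 53/500 = 0.1060 ≈ 10.6%, i.e. 10.6 centimorgans.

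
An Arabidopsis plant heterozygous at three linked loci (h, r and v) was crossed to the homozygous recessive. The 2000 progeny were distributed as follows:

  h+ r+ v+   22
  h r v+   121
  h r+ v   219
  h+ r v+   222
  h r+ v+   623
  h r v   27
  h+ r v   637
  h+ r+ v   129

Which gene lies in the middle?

h

The two most frequent reciprocal classes, h+ r v and h r+ v+, are the parental types, so the F1 was h+ r v / h r+ v+.
The two rarest classes, h r v and h+ r+ v+, are the double crossovers. Comparing them with the parentals, only the h allele has switched, so h is the middle locus and the order is r – h – v.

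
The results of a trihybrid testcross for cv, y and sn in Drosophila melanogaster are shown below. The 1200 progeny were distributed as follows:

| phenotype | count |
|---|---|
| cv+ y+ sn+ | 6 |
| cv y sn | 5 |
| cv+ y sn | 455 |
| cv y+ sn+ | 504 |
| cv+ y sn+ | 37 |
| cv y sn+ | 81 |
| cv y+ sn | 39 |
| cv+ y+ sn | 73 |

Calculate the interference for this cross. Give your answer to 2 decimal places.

0.08

The two most frequent reciprocal classes, cv y+ sn+ and cv+ y sn, are the parental types, so the F1 was cv y+ sn+ / cv+ y sn.
The two rarest classes, cv+ y+ sn+ and cv y sn, are the double crossovers. Comparing them with the parentals, only the cv allele has switched, so cv is the middle locus and the order is y – cv – sn.
y–cv: (154 + 11)/1200 = 0.1375; cv–sn: (76 + 11)/1200 = 0.0725.
Expected DCO frequency = 0.1375 × 0.0725 ≈ 0.00997; observed = 11/1200 ≈ 0.00917.
Coefficient of coincidence = 0.00917/0.00997 ≈ 0.92; interference = 1 − 0.92 = 0.08.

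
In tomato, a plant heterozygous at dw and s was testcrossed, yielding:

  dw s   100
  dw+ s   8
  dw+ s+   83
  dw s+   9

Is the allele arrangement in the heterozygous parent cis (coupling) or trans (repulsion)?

cis

The two most frequent classes are dw+ s+ (83) and dw s (100); these are the parental (non-recombinant) types.
So the F1 carried dw+ s+ on one chromosome and dw s on the other — the recessive alleles are on the same chromosome (cis / coupling).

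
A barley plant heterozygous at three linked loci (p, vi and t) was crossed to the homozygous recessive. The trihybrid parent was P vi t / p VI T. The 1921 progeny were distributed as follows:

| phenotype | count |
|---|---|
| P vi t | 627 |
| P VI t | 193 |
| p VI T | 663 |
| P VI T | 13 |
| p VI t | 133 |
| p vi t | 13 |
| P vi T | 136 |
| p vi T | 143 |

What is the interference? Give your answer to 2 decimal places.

0.53

The two rarest classes, p vi t and P VI T, are the double crossovers. Comparing them with the parentals, only the p allele has switched, so p is the middle locus and the order is t – p – vi.
t–p: (269 + 26)/1921 = 0.1536; p–vi: (336 + 26)/1921 = 0.1884.
Expected DCO frequency = 0.1536 × 0.1884 ≈ 0.02894; observed = 26/1921 ≈ 0.01353.
Coefficient of coincidence = 0.01353/0.02894 ≈ 0.47; interference = 1 − 0.47 = 0.53.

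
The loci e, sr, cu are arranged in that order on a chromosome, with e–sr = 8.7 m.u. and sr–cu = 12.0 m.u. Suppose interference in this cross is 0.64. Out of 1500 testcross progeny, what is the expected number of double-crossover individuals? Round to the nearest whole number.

6

Map distances give recombination frequencies of 0.087 and 0.120 for the two intervals.
With interference 0.64 (so coincidence = 0.36), expected double-crossover frequency = 0.087 × 0.120 × 0.36 = 0.00376.
Expected number = 0.00376 × 1500 = 5.64 ≈ 6.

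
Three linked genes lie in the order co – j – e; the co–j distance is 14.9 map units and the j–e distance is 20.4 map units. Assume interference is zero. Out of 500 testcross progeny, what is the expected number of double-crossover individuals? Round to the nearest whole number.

Map distances give recombination frequencies of 0.149 and 0.204 for the two intervals.
With no interference, expected double-crossover frequency = 0.149 × 0.204 = 0.03040.
Expected number = 0.03040 × 500 = 15.20 ≈ 15.

15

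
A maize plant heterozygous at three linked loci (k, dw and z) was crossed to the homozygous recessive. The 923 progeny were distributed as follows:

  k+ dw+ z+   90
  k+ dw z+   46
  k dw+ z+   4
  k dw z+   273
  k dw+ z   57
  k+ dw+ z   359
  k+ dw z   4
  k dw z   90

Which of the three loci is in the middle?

The two most frequent reciprocal classes, k+ dw+ z and k dw z+, are the parental types, so the F1 was k+ dw+ z / k dw z+.
The two rarest classes, k+ dw z and k dw+ z+, are the double crossovers. Comparing them with the parentals, only the dw allele has switched, so dw is the middle locus and the order is z – dw – k.

dw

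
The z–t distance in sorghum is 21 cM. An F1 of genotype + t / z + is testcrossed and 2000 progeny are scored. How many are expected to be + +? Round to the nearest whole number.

A map distance of 21 cM corresponds to a recombination frequency of 0.210.
The F1 is + t / z +, so + + is a recombinant gamete class with expected frequency r/2 = 0.210/2 = 0.1050.
Expected number = 0.1050 × 2000 = 210.00 ≈ 210.

210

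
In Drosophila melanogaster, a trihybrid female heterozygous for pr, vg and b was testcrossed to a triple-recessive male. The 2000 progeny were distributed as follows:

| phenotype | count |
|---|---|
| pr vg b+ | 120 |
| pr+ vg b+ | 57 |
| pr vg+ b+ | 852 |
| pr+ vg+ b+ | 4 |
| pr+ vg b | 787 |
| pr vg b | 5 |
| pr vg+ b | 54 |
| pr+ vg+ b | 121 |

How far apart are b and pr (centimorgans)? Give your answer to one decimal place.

6.0 centimorgans

The two most frequent reciprocal classes, pr+ vg b and pr vg+ b+, are the parental types, so the F1 was pr+ vg b / pr vg+ b+.
The two rarest classes, pr vg b and pr+ vg+ b+, are the double crossovers. Comparing them with the parentals, only the pr allele has switched, so pr is the middle locus and the order is b – pr – vg.
Crossovers in the b–pr interval produce the single-crossover classes pr+ vg b+ and pr vg+ b (57 + 54 = 111) plus the double crossovers (9).
RF(b–pr) = (111 + 9) / 2000 = 120/2000 = 0.0600 → 6.0 centimorgans.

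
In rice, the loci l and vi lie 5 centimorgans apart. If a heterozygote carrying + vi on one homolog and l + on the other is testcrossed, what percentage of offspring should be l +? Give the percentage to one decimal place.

47.5%

A map distance of 5 centimorgans corresponds to a recombination frequency of 0.050.
The F1 is + vi / l +, so l + is a parental gamete class with expected frequency (1 − r)/2 = 0.950/2 = 0.4750.
That is 0.4750 = 47.5% of the progeny.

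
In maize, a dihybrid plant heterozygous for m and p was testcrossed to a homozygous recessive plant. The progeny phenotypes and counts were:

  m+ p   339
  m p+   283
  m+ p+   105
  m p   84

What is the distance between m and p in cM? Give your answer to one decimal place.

The two most frequent classes, m+ p (339) and m p+ (283), are the parental types, so the F1 was m+ p / m p+.
The recombinant classes are m+ p+ and m p: 105 + 84 = 189.
Recombination frequency = 189/811 = 0.2330 ≈ 23.3%, i.e. 23.3 cM.

23.3 cM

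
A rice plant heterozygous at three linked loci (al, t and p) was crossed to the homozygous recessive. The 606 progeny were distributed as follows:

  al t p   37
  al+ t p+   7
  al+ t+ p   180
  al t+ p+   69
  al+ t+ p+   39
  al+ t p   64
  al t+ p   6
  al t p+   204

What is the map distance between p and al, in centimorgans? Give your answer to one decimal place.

14.7 centimorgans

The two most frequent reciprocal classes, al t p+ and al+ t+ p, are the parental types, so the F1 was al t p+ / al+ t+ p.
The two rarest classes, al+ t p+ and al t+ p, are the double crossovers. Comparing them with the parentals, only the al allele has switched, so al is the middle locus and the order is p – al – t.
Crossovers in the p–al interval produce the single-crossover classes al t p and al+ t+ p+ (37 + 39 = 76) plus the double crossovers (13).
RF(p–al) = (76 + 13) / 606 = 89/606 = 0.1469 → 14.7 centimorgans.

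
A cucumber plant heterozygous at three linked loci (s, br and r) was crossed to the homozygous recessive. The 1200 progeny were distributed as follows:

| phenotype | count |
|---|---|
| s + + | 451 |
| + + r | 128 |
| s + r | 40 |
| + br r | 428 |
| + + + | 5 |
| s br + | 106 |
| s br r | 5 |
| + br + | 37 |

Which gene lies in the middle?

s

The two most frequent reciprocal classes, + br r and s + +, are the parental types, so the F1 was + br r / s + +.
The two rarest classes, s br r and + + +, are the double crossovers. Comparing them with the parentals, only the s allele has switched, so s is the middle locus and the order is r – s – br.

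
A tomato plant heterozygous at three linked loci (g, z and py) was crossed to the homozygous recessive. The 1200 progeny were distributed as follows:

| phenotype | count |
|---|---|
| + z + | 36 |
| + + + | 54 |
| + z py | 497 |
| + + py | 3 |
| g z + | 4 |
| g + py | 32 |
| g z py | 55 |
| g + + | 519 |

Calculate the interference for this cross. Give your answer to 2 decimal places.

0.03

The two most frequent reciprocal classes, + z py and g + +, are the parental types, so the F1 was + z py / g + +.
The two rarest classes, + + py and g z +, are the double crossovers. Comparing them with the parentals, only the z allele has switched, so z is the middle locus and the order is g – z – py.
g–z: (109 + 7)/1200 = 0.0967; z–py: (68 + 7)/1200 = 0.0625.
Expected DCO frequency = 0.0967 × 0.0625 ≈ 0.00604; observed = 7/1200 ≈ 0.00583.
Coefficient of coincidence = 0.00583/0.00604 ≈ 0.97; interference = 1 − 0.97 = 0.03.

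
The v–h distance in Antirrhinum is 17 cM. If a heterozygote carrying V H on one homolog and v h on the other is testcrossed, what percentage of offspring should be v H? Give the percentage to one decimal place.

8.5%

A map distance of 17 cM corresponds to a recombination frequency of 0.170.
The F1 is V H / v h, so v H is a recombinant gamete class with expected frequency r/2 = 0.170/2 = 0.0850.
That is 0.0850 = 8.5% of the progeny.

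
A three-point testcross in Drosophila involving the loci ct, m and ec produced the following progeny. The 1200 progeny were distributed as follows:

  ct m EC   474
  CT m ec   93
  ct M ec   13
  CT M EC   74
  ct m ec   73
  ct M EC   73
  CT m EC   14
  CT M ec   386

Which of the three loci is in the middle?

The two most frequent reciprocal classes, CT M ec and ct m EC, are the parental types, so the F1 was CT M ec / ct m EC.
The two rarest classes, ct M ec and CT m EC, are the double crossovers. Comparing them with the parentals, only the ct allele has switched, so ct is the middle locus and the order is ec – ct – m.

ct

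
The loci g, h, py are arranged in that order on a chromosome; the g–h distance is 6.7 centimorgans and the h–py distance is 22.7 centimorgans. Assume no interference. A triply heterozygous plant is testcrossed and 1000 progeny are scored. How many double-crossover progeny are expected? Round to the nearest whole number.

Map distances give recombination frequencies of 0.067 and 0.227 for the two intervals.
With no interference, expected double-crossover frequency = 0.067 × 0.227 = 0.01521.
Expected number = 0.01521 × 1000 = 15.21 ≈ 15.

15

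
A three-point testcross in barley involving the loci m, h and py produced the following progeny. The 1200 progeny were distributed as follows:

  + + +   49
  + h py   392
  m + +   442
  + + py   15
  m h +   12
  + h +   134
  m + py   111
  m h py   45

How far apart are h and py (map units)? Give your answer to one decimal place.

The two most frequent reciprocal classes, m + + and + h py, are the parental types, so the F1 was m + + / + h py.
The two rarest classes, m h + and + + py, are the double crossovers. Comparing them with the parentals, only the h allele has switched, so h is the middle locus and the order is py – h – m.
Crossovers in the py–h interval produce the single-crossover classes m + py and + h + (111 + 134 = 245) plus the double crossovers (27).
RF(py–h) = (245 + 27) / 1200 = 272/1200 = 0.2267 → 22.7 map units.

22.7 map units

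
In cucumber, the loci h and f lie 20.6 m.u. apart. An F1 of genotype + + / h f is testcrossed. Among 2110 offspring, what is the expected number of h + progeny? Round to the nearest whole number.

217

A map distance of 20.6 m.u. corresponds to a recombination frequency of 0.206.
The F1 is + + / h f, so h + is a recombinant gamete class with expected frequency r/2 = 0.206/2 = 0.1030.
Expected number = 0.1030 × 2110 = 217.33 ≈ 217.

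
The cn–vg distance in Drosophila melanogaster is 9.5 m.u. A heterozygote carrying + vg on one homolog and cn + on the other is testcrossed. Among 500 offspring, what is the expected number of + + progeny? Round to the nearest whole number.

A map distance of 9.5 m.u. corresponds to a recombination frequency of 0.095.
The F1 is + vg / cn +, so + + is a recombinant gamete class with expected frequency r/2 = 0.095/2 = 0.0475.
Expected number = 0.0475 × 500 = 23.75 ≈ 24.

24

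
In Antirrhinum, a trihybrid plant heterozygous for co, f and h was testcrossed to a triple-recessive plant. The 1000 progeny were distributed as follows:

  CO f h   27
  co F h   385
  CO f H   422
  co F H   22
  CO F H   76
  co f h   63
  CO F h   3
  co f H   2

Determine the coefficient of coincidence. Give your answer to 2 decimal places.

The two most frequent reciprocal classes, CO f H and co F h, are the parental types, so the F1 was CO f H / co F h.
The two rarest classes, co f H and CO F h, are the double crossovers. Comparing them with the parentals, only the co allele has switched, so co is the middle locus and the order is h – co – f.
h–co: (49 + 5)/1000 = 0.0540; co–f: (139 + 5)/1000 = 0.1440.
Expected DCO frequency = 0.0540 × 0.1440 ≈ 0.00778; observed = 5/1000 ≈ 0.00500.
Coefficient of coincidence = 0.00500/0.00778 ≈ 0.64.

0.64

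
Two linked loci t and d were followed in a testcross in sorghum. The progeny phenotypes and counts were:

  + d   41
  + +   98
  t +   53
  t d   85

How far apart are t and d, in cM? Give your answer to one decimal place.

The two most frequent classes, + + (98) and t d (85), are the parental types, so the F1 was + + / t d.
The recombinant classes are + d and t +: 41 + 53 = 94.
Recombination frequency = 94/277 = 0.3394 ≈ 33.9%, i.e. 33.9 cM.

33.9 cM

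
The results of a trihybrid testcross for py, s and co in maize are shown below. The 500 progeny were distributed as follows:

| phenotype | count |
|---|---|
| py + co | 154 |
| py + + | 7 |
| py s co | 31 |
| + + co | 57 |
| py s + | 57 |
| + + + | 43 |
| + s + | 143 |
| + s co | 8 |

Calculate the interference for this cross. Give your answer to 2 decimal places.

The two most frequent reciprocal classes, + s + and py + co, are the parental types, so the F1 was + s + / py + co.
The two rarest classes, + s co and py + +, are the double crossovers. Comparing them with the parentals, only the co allele has switched, so co is the middle locus and the order is s – co – py.
s–co: (74 + 15)/500 = 0.1780; co–py: (114 + 15)/500 = 0.2580.
Expected DCO frequency = 0.1780 × 0.2580 ≈ 0.04592; observed = 15/500 ≈ 0.03000.
Coefficient of coincidence = 0.03000/0.04592 ≈ 0.65; interference = 1 − 0.65 = 0.35.

0.35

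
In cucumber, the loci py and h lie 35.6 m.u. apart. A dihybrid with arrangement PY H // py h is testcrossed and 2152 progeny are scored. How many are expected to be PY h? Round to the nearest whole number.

A map distance of 35.6 m.u. corresponds to a recombination frequency of 0.356.
The F1 is PY H / py h, so PY h is a recombinant gamete class with expected frequency r/2 = 0.356/2 = 0.1780.
Expected number = 0.1780 × 2152 = 383.06 ≈ 383.

383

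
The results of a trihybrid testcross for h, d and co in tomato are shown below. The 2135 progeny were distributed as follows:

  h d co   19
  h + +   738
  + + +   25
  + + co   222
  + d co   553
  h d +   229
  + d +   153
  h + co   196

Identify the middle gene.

The two most frequent reciprocal classes, + d co and h + +, are the parental types, so the F1 was + d co / h + +.
The two rarest classes, h d co and + + +, are the double crossovers. Comparing them with the parentals, only the h allele has switched, so h is the middle locus and the order is d – h – co.

h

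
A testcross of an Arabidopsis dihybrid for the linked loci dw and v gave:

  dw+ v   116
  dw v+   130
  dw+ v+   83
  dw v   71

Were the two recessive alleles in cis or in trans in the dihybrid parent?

trans

The two most frequent classes are dw+ v (116) and dw v+ (130); these are the parental (non-recombinant) types.
So the F1 carried dw+ v on one chromosome and dw v+ on the other — the recessive alleles are on opposite chromosomes (trans / repulsion).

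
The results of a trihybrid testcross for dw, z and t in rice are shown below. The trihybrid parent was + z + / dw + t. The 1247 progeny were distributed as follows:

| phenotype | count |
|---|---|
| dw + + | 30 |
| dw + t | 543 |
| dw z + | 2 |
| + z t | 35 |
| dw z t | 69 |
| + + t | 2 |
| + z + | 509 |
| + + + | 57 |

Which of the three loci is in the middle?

dw

The two rarest classes, dw z + and + + t, are the double crossovers. Comparing them with the parentals, only the dw allele has switched, so dw is the middle locus and the order is t – dw – z.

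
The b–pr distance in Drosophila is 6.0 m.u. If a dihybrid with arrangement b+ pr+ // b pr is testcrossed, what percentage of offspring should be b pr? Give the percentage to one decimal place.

A map distance of 6.0 m.u. corresponds to a recombination frequency of 0.060.
The F1 is b+ pr+ / b pr, so b pr is a parental gamete class with expected frequency (1 − r)/2 = 0.940/2 = 0.4700.
That is 0.4700 = 47.0% of the progeny.

47.0%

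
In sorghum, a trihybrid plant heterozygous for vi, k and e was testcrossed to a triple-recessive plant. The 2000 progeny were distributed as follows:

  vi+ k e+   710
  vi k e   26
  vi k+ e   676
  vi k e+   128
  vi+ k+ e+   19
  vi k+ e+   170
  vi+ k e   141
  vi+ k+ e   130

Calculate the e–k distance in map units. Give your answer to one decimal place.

The two most frequent reciprocal classes, vi+ k e+ and vi k+ e, are the parental types, so the F1 was vi+ k e+ / vi k+ e.
The two rarest classes, vi+ k+ e+ and vi k e, are the double crossovers. Comparing them with the parentals, only the k allele has switched, so k is the middle locus and the order is e – k – vi.
Crossovers in the e–k interval produce the single-crossover classes vi+ k e and vi k+ e+ (141 + 170 = 311) plus the double crossovers (45).
RF(e–k) = (311 + 45) / 2000 = 356/2000 = 0.1780 → 17.8 map units.

17.8 map units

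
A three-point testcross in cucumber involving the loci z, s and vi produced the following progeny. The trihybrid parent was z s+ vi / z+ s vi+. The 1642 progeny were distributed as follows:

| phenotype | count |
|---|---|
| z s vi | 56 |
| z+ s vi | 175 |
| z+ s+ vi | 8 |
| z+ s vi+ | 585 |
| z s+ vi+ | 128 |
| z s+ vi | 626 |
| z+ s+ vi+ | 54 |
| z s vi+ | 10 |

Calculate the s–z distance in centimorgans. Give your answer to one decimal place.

7.8 centimorgans

The two rarest classes, z+ s+ vi and z s vi+, are the double crossovers. Comparing them with the parentals, only the z allele has switched, so z is the middle locus and the order is s – z – vi.
Crossovers in the s–z interval produce the single-crossover classes z s vi and z+ s+ vi+ (56 + 54 = 110) plus the double crossovers (18).
RF(s–z) = (110 + 18) / 1642 = 128/1642 = 0.0780 → 7.8 centimorgans.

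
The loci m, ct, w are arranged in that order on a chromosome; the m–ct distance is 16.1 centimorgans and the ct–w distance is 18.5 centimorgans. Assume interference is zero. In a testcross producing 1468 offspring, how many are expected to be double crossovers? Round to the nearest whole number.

44

Map distances give recombination frequencies of 0.161 and 0.185 for the two intervals.
With no interference, expected double-crossover frequency = 0.161 × 0.185 = 0.02978.
Expected number = 0.02978 × 1468 = 43.72 ≈ 44.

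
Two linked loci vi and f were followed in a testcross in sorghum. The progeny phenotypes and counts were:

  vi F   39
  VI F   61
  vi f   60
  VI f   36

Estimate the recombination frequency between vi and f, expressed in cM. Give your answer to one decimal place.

The two most frequent classes, VI F (61) and vi f (60), are the parental types, so the F1 was VI F / vi f.
The recombinant classes are VI f and vi F: 36 + 39 = 75.
Recombination frequency = 75/196 = 0.3827 ≈ 38.3%, i.e. 38.3 cM.

38.3 cM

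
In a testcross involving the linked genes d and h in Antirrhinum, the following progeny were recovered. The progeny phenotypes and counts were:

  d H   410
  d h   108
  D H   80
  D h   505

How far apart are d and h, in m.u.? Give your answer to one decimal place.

The two most frequent classes, D h (505) and d H (410), are the parental types, so the F1 was D h / d H.
The recombinant classes are D H and d h: 80 + 108 = 188.
Recombination frequency = 188/1103 = 0.1704 ≈ 17.0%, i.e. 17.0 m.u.

17.0 m.u.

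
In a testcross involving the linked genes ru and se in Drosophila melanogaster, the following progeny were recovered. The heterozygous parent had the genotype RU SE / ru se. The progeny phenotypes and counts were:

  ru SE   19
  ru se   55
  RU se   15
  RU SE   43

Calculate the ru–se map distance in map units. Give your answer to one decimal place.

The recombinant classes are RU se and ru SE: 15 + 19 = 34.
Recombination frequency = 34/132 = 0.2576 ≈ 25.8%, i.e. 25.8 map units.

25.8 map units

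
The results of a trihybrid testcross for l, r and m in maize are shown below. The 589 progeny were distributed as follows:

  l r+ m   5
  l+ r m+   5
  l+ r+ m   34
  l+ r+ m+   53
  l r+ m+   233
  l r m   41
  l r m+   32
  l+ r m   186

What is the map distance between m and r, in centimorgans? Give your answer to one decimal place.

12.9 centimorgans

The two most frequent reciprocal classes, l+ r m and l r+ m+, are the parental types, so the F1 was l+ r m / l r+ m+.
The two rarest classes, l+ r m+ and l r+ m, are the double crossovers. Comparing them with the parentals, only the m allele has switched, so m is the middle locus and the order is l – m – r.
Crossovers in the m–r interval produce the single-crossover classes l+ r+ m and l r m+ (34 + 32 = 66) plus the double crossovers (10).
RF(m–r) = (66 + 10) / 589 = 76/589 = 0.1290 → 12.9 centimorgans.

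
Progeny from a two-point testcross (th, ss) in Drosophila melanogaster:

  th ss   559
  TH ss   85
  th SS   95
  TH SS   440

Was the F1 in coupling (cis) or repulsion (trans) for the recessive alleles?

cis

The two most frequent classes are TH SS (440) and th ss (559); these are the parental (non-recombinant) types.
So the F1 carried TH SS on one chromosome and th ss on the other — the recessive alleles are on the same chromosome (cis / coupling).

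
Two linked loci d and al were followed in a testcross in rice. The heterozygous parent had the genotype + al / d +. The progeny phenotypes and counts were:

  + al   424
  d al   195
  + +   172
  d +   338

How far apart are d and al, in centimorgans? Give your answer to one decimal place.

32.5 centimorgans

The recombinant classes are + + and d al: 172 + 195 = 367.
Recombination frequency = 367/1129 = 0.3251 ≈ 32.5%, i.e. 32.5 centimorgans.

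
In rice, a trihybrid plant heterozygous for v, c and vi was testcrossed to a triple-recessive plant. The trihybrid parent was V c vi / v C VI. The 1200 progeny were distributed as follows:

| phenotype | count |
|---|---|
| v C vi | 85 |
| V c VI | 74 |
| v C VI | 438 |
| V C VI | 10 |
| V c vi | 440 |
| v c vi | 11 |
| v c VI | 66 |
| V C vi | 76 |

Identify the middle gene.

v

The two rarest classes, v c vi and V C VI, are the double crossovers. Comparing them with the parentals, only the v allele has switched, so v is the middle locus and the order is vi – v – c.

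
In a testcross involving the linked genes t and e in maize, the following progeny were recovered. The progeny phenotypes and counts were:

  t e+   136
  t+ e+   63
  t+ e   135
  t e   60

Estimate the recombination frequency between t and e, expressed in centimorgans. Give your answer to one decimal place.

31.2 centimorgans

The two most frequent classes, t+ e (135) and t e+ (136), are the parental types, so the F1 was t+ e / t e+.
The recombinant classes are t+ e+ and t e: 63 + 60 = 123.
Recombination frequency = 123/394 = 0.3122 ≈ 31.2%, i.e. 31.2 centimorgans.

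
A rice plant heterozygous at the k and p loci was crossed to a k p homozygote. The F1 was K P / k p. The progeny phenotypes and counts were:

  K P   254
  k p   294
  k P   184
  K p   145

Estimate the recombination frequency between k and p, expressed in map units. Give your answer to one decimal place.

The recombinant classes are K p and k P: 145 + 184 = 329.
Recombination frequency = 329/877 = 0.3751 ≈ 37.5%, i.e. 37.5 map units.

37.5 map units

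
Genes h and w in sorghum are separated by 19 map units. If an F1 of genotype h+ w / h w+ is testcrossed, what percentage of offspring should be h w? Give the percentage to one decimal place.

9.5%

A map distance of 19 map units corresponds to a recombination frequency of 0.190.
The F1 is h+ w / h w+, so h w is a recombinant gamete class with expected frequency r/2 = 0.190/2 = 0.0950.
That is 0.0950 = 9.5% of the progeny.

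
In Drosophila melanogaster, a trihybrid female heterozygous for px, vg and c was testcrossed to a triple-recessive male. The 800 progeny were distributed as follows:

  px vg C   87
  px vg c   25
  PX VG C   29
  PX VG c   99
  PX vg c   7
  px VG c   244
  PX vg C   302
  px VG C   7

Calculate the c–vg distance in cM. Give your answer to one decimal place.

The two most frequent reciprocal classes, PX vg C and px VG c, are the parental types, so the F1 was PX vg C / px VG c.
The two rarest classes, PX vg c and px VG C, are the double crossovers. Comparing them with the parentals, only the c allele has switched, so c is the middle locus and the order is px – c – vg.
Crossovers in the c–vg interval produce the single-crossover classes PX VG C and px vg c (29 + 25 = 54) plus the double crossovers (14).
RF(c–vg) = (54 + 14) / 800 = 68/800 = 0.0850 → 8.5 cM.

8.5 cM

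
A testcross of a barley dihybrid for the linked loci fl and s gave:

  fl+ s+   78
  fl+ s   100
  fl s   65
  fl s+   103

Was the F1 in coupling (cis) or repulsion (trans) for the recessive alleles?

The two most frequent classes are fl+ s (100) and fl s+ (103); these are the parental (non-recombinant) types.
So the F1 carried fl+ s on one chromosome and fl s+ on the other — the recessive alleles are on opposite chromosomes (trans / repulsion).

trans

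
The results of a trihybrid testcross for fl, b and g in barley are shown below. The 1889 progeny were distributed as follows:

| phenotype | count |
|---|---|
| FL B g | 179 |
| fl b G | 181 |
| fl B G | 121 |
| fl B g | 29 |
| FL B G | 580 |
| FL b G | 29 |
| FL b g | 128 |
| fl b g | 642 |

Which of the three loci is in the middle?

b

The two most frequent reciprocal classes, fl b g and FL B G, are the parental types, so the F1 was fl b g / FL B G.
The two rarest classes, fl B g and FL b G, are the double crossovers. Comparing them with the parentals, only the b allele has switched, so b is the middle locus and the order is g – b – fl.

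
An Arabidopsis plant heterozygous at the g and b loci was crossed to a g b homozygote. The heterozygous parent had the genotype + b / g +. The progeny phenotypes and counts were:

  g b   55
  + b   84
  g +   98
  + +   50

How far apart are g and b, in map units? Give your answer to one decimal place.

The recombinant classes are + + and g b: 50 + 55 = 105.
Recombination frequency = 105/287 = 0.3659 ≈ 36.6%, i.e. 36.6 map units.

36.6 map units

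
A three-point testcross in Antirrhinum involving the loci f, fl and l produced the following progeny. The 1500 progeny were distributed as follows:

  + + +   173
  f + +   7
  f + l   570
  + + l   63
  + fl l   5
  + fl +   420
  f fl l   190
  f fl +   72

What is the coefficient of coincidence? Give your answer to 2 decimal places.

0.33

The two most frequent reciprocal classes, + fl + and f + l, are the parental types, so the F1 was + fl + / f + l.
The two rarest classes, + fl l and f + +, are the double crossovers. Comparing them with the parentals, only the l allele has switched, so l is the middle locus and the order is f – l – fl.
f–l: (135 + 12)/1500 = 0.0980; l–fl: (363 + 12)/1500 = 0.2500.
Expected DCO frequency = 0.0980 × 0.2500 ≈ 0.02450; observed = 12/1500 ≈ 0.00800.
Coefficient of coincidence = 0.00800/0.02450 ≈ 0.33.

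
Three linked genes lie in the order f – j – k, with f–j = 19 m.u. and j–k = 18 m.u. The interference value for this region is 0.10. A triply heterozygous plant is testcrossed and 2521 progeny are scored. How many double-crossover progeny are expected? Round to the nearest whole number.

78

Map distances give recombination frequencies of 0.190 and 0.180 for the two intervals.
With interference 0.10 (so coincidence = 0.90), expected double-crossover frequency = 0.190 × 0.180 × 0.90 = 0.03078.
Expected number = 0.03078 × 2521 = 77.60 ≈ 78.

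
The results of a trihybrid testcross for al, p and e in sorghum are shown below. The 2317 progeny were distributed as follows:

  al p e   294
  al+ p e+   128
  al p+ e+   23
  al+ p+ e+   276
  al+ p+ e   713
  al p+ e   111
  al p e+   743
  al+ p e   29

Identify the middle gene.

The two most frequent reciprocal classes, al p e+ and al+ p+ e, are the parental types, so the F1 was al p e+ / al+ p+ e.
The two rarest classes, al p+ e+ and al+ p e, are the double crossovers. Comparing them with the parentals, only the p allele has switched, so p is the middle locus and the order is e – p – al.

p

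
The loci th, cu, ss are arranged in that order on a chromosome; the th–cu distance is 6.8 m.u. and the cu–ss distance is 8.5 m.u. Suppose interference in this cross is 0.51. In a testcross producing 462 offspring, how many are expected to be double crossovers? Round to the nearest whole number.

1

Map distances give recombination frequencies of 0.068 and 0.085 for the two intervals.
With interference 0.51 (so coincidence = 0.49), expected double-crossover frequency = 0.068 × 0.085 × 0.49 = 0.00283.
Expected number = 0.00283 × 462 = 1.31 ≈ 1.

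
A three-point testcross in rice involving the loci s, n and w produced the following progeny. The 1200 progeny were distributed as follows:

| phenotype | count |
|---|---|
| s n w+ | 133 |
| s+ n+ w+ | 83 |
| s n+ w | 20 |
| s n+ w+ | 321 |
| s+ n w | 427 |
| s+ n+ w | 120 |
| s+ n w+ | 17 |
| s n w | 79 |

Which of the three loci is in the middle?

The two most frequent reciprocal classes, s n+ w+ and s+ n w, are the parental types, so the F1 was s n+ w+ / s+ n w.
The two rarest classes, s n+ w and s+ n w+, are the double crossovers. Comparing them with the parentals, only the w allele has switched, so w is the middle locus and the order is n – w – s.

w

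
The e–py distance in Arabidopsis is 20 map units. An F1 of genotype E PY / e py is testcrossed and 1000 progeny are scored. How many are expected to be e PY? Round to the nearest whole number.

A map distance of 20 map units corresponds to a recombination frequency of 0.200.
The F1 is E PY / e py, so e PY is a recombinant gamete class with expected frequency r/2 = 0.200/2 = 0.1000.
Expected number = 0.1000 × 1000 = 100.00 ≈ 100.

100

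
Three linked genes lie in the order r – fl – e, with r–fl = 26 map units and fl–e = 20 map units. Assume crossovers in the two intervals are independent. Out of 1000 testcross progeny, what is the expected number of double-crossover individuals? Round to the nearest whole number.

Map distances give recombination frequencies of 0.260 and 0.200 for the two intervals.
With no interference, expected double-crossover frequency = 0.260 × 0.200 = 0.05200.
Expected number = 0.05200 × 1000 = 52.00 ≈ 52.

52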